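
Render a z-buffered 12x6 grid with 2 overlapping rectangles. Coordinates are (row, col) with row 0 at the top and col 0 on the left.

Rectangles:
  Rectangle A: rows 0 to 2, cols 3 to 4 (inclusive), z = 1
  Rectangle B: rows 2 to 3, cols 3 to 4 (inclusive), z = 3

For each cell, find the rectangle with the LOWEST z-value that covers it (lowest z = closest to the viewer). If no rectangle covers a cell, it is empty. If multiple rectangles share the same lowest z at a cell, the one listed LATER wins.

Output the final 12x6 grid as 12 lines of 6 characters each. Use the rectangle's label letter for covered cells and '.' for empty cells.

...AA.
...AA.
...AA.
...BB.
......
......
......
......
......
......
......
......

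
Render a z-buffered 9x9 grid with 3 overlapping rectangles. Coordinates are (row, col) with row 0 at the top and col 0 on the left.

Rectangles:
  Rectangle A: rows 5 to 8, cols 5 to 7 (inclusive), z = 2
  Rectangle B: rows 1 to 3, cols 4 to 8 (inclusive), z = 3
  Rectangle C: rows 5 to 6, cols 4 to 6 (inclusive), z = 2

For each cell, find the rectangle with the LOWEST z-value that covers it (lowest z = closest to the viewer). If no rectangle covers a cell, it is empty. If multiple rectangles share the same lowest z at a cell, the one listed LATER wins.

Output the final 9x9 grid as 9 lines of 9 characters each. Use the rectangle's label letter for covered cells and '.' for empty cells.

.........
....BBBBB
....BBBBB
....BBBBB
.........
....CCCA.
....CCCA.
.....AAA.
.....AAA.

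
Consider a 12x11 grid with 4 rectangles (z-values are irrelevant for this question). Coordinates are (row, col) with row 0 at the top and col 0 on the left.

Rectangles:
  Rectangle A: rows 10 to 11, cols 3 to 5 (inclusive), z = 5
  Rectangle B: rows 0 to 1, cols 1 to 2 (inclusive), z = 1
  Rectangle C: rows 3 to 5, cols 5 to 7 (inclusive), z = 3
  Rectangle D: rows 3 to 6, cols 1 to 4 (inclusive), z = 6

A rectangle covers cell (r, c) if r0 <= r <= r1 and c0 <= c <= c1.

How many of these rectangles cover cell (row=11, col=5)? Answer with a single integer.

Check cell (11,5):
  A: rows 10-11 cols 3-5 -> covers
  B: rows 0-1 cols 1-2 -> outside (row miss)
  C: rows 3-5 cols 5-7 -> outside (row miss)
  D: rows 3-6 cols 1-4 -> outside (row miss)
Count covering = 1

Answer: 1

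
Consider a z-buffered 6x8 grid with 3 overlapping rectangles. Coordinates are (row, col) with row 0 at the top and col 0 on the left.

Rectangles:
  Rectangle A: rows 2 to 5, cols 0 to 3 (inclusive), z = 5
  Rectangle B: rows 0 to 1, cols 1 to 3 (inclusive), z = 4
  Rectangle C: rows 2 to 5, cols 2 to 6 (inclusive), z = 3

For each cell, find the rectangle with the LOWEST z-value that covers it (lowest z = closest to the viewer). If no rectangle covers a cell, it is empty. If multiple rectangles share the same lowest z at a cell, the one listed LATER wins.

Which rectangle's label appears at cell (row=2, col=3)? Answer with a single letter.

Check cell (2,3):
  A: rows 2-5 cols 0-3 z=5 -> covers; best now A (z=5)
  B: rows 0-1 cols 1-3 -> outside (row miss)
  C: rows 2-5 cols 2-6 z=3 -> covers; best now C (z=3)
Winner: C at z=3

Answer: C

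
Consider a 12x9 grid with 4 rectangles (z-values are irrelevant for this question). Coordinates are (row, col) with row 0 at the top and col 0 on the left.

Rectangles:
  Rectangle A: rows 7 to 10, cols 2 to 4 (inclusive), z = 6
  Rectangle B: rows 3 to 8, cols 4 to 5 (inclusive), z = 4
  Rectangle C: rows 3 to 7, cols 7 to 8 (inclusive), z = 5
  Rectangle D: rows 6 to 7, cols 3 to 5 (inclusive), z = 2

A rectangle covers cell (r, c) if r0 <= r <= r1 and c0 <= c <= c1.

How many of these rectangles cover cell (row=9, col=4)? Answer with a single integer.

Check cell (9,4):
  A: rows 7-10 cols 2-4 -> covers
  B: rows 3-8 cols 4-5 -> outside (row miss)
  C: rows 3-7 cols 7-8 -> outside (row miss)
  D: rows 6-7 cols 3-5 -> outside (row miss)
Count covering = 1

Answer: 1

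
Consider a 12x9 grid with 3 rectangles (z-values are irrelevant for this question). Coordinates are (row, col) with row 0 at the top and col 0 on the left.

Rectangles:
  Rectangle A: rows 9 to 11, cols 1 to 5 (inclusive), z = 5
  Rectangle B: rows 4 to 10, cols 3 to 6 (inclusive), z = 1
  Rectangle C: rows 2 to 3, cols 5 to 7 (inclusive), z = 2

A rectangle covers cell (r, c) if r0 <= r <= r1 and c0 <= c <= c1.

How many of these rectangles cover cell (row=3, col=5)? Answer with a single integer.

Check cell (3,5):
  A: rows 9-11 cols 1-5 -> outside (row miss)
  B: rows 4-10 cols 3-6 -> outside (row miss)
  C: rows 2-3 cols 5-7 -> covers
Count covering = 1

Answer: 1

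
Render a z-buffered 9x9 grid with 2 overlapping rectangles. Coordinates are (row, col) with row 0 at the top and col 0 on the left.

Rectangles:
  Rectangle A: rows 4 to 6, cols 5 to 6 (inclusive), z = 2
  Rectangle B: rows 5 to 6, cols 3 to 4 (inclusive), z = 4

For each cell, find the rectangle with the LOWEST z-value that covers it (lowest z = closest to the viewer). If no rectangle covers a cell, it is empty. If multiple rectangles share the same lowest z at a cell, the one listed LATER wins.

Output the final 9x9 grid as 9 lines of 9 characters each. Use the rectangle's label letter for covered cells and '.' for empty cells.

.........
.........
.........
.........
.....AA..
...BBAA..
...BBAA..
.........
.........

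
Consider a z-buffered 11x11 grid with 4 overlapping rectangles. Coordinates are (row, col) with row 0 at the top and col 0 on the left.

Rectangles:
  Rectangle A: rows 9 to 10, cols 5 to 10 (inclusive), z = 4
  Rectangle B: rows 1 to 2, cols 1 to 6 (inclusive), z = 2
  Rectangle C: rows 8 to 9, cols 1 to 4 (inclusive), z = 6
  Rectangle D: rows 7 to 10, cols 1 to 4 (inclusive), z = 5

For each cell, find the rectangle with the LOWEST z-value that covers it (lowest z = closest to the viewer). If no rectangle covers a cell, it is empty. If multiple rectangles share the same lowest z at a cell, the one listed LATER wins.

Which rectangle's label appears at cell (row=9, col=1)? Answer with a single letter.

Answer: D

Derivation:
Check cell (9,1):
  A: rows 9-10 cols 5-10 -> outside (col miss)
  B: rows 1-2 cols 1-6 -> outside (row miss)
  C: rows 8-9 cols 1-4 z=6 -> covers; best now C (z=6)
  D: rows 7-10 cols 1-4 z=5 -> covers; best now D (z=5)
Winner: D at z=5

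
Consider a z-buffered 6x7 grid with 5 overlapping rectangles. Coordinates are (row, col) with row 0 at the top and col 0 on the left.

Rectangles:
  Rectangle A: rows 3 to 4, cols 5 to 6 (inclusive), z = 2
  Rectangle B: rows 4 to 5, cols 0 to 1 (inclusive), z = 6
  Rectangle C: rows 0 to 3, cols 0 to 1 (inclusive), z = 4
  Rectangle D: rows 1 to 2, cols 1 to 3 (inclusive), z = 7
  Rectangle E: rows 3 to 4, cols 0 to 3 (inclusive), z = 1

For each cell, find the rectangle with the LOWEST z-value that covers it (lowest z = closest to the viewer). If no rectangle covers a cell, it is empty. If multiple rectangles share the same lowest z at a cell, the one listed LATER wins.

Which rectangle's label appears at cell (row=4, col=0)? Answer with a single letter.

Answer: E

Derivation:
Check cell (4,0):
  A: rows 3-4 cols 5-6 -> outside (col miss)
  B: rows 4-5 cols 0-1 z=6 -> covers; best now B (z=6)
  C: rows 0-3 cols 0-1 -> outside (row miss)
  D: rows 1-2 cols 1-3 -> outside (row miss)
  E: rows 3-4 cols 0-3 z=1 -> covers; best now E (z=1)
Winner: E at z=1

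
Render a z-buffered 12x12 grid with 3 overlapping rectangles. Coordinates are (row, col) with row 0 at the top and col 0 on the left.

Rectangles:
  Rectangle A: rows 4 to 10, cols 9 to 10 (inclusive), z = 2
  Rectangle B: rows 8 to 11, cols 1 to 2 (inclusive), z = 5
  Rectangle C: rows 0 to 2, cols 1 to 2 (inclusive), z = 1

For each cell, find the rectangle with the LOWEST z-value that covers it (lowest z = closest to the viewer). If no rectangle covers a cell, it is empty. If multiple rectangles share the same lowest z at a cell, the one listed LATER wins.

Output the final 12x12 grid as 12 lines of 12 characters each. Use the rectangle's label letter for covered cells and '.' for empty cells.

.CC.........
.CC.........
.CC.........
............
.........AA.
.........AA.
.........AA.
.........AA.
.BB......AA.
.BB......AA.
.BB......AA.
.BB.........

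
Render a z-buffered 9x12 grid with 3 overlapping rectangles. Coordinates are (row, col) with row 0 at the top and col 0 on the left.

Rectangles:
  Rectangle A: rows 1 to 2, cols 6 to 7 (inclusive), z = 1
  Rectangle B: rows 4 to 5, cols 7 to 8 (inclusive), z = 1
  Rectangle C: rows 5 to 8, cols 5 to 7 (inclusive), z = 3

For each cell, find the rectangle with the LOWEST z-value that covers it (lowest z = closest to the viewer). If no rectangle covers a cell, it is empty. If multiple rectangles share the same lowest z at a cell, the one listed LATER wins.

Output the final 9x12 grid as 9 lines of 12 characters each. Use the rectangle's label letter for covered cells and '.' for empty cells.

............
......AA....
......AA....
............
.......BB...
.....CCBB...
.....CCC....
.....CCC....
.....CCC....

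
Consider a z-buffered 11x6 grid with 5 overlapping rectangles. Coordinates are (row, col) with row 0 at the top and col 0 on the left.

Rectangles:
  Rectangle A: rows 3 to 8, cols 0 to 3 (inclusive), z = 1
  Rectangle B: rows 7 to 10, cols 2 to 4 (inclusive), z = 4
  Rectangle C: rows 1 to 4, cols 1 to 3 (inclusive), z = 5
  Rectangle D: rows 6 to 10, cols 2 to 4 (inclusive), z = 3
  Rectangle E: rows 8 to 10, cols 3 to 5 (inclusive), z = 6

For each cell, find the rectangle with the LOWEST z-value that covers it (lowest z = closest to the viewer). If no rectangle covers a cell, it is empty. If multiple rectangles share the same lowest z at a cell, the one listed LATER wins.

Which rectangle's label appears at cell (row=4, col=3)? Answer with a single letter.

Answer: A

Derivation:
Check cell (4,3):
  A: rows 3-8 cols 0-3 z=1 -> covers; best now A (z=1)
  B: rows 7-10 cols 2-4 -> outside (row miss)
  C: rows 1-4 cols 1-3 z=5 -> covers; best now A (z=1)
  D: rows 6-10 cols 2-4 -> outside (row miss)
  E: rows 8-10 cols 3-5 -> outside (row miss)
Winner: A at z=1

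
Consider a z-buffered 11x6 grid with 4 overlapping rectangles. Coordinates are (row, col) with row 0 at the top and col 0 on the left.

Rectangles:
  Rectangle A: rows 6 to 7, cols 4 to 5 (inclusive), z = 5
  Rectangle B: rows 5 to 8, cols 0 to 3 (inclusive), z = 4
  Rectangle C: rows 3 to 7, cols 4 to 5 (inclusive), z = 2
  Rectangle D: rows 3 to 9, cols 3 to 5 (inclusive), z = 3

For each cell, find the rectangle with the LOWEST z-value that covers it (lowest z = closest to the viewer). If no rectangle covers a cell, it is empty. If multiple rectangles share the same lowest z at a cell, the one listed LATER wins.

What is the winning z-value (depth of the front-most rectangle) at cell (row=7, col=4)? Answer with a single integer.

Check cell (7,4):
  A: rows 6-7 cols 4-5 z=5 -> covers; best now A (z=5)
  B: rows 5-8 cols 0-3 -> outside (col miss)
  C: rows 3-7 cols 4-5 z=2 -> covers; best now C (z=2)
  D: rows 3-9 cols 3-5 z=3 -> covers; best now C (z=2)
Winner: C at z=2

Answer: 2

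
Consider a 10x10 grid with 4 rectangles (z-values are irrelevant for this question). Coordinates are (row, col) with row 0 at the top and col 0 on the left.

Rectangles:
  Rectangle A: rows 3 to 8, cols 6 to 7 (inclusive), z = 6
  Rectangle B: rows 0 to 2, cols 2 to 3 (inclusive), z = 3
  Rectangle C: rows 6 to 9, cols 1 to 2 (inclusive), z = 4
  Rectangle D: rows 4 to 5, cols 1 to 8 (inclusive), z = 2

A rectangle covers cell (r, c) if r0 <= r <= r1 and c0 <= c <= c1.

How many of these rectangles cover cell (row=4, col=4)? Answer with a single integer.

Answer: 1

Derivation:
Check cell (4,4):
  A: rows 3-8 cols 6-7 -> outside (col miss)
  B: rows 0-2 cols 2-3 -> outside (row miss)
  C: rows 6-9 cols 1-2 -> outside (row miss)
  D: rows 4-5 cols 1-8 -> covers
Count covering = 1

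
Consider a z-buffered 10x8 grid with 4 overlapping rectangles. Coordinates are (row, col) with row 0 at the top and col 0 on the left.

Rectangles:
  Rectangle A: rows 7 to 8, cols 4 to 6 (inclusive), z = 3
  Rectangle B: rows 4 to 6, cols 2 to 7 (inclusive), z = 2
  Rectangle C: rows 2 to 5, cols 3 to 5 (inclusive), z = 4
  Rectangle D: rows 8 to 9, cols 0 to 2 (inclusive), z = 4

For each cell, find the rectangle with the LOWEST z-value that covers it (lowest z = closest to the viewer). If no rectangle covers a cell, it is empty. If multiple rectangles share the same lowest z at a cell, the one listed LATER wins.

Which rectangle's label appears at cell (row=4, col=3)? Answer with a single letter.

Check cell (4,3):
  A: rows 7-8 cols 4-6 -> outside (row miss)
  B: rows 4-6 cols 2-7 z=2 -> covers; best now B (z=2)
  C: rows 2-5 cols 3-5 z=4 -> covers; best now B (z=2)
  D: rows 8-9 cols 0-2 -> outside (row miss)
Winner: B at z=2

Answer: B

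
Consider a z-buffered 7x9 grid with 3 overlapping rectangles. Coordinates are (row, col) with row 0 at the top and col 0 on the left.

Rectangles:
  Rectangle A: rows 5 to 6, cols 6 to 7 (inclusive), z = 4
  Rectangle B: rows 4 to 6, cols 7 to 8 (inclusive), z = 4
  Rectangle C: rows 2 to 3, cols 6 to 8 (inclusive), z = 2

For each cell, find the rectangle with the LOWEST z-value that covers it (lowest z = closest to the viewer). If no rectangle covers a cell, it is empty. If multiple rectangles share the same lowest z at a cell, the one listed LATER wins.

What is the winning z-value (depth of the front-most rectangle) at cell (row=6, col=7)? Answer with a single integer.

Check cell (6,7):
  A: rows 5-6 cols 6-7 z=4 -> covers; best now A (z=4)
  B: rows 4-6 cols 7-8 z=4 -> covers; best now B (z=4)
  C: rows 2-3 cols 6-8 -> outside (row miss)
Winner: B at z=4

Answer: 4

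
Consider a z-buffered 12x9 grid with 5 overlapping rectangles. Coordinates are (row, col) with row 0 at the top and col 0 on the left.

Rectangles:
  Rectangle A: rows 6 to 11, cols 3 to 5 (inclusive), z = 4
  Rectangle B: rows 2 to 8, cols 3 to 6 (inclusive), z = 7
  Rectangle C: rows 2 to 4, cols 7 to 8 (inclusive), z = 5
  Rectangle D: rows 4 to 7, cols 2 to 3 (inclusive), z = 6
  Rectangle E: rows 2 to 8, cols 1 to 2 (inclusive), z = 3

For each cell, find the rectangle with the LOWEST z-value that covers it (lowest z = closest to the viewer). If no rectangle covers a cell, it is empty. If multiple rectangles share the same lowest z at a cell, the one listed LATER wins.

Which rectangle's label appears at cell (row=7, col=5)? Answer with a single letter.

Answer: A

Derivation:
Check cell (7,5):
  A: rows 6-11 cols 3-5 z=4 -> covers; best now A (z=4)
  B: rows 2-8 cols 3-6 z=7 -> covers; best now A (z=4)
  C: rows 2-4 cols 7-8 -> outside (row miss)
  D: rows 4-7 cols 2-3 -> outside (col miss)
  E: rows 2-8 cols 1-2 -> outside (col miss)
Winner: A at z=4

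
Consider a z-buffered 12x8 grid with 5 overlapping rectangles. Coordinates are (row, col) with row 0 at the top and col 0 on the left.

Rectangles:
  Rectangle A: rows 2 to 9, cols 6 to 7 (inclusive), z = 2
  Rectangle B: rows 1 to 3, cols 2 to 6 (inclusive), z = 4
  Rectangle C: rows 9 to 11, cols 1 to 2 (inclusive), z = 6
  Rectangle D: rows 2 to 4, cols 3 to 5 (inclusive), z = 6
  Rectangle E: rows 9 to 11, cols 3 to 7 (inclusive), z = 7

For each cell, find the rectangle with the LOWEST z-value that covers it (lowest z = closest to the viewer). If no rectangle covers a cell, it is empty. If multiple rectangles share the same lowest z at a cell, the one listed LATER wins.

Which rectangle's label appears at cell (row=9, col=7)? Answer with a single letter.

Check cell (9,7):
  A: rows 2-9 cols 6-7 z=2 -> covers; best now A (z=2)
  B: rows 1-3 cols 2-6 -> outside (row miss)
  C: rows 9-11 cols 1-2 -> outside (col miss)
  D: rows 2-4 cols 3-5 -> outside (row miss)
  E: rows 9-11 cols 3-7 z=7 -> covers; best now A (z=2)
Winner: A at z=2

Answer: A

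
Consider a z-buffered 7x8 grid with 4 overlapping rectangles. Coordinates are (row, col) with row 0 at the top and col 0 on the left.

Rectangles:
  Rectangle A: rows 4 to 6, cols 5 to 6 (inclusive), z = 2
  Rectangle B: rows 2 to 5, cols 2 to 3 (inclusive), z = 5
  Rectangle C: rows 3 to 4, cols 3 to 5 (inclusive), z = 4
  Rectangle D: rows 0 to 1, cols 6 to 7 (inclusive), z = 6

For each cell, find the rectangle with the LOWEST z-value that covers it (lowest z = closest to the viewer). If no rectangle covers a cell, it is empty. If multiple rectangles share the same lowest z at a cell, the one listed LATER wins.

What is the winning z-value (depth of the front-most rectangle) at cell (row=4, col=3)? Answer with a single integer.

Answer: 4

Derivation:
Check cell (4,3):
  A: rows 4-6 cols 5-6 -> outside (col miss)
  B: rows 2-5 cols 2-3 z=5 -> covers; best now B (z=5)
  C: rows 3-4 cols 3-5 z=4 -> covers; best now C (z=4)
  D: rows 0-1 cols 6-7 -> outside (row miss)
Winner: C at z=4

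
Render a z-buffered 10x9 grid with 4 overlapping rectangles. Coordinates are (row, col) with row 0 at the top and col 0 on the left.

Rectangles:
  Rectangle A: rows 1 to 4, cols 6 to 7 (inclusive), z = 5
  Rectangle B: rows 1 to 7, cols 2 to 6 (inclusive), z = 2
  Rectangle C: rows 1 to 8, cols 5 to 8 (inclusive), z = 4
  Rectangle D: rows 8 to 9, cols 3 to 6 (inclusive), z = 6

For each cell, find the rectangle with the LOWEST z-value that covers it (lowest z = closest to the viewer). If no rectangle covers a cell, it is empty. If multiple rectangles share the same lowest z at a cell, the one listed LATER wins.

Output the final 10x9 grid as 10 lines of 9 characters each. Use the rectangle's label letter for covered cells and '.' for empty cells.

.........
..BBBBBCC
..BBBBBCC
..BBBBBCC
..BBBBBCC
..BBBBBCC
..BBBBBCC
..BBBBBCC
...DDCCCC
...DDDD..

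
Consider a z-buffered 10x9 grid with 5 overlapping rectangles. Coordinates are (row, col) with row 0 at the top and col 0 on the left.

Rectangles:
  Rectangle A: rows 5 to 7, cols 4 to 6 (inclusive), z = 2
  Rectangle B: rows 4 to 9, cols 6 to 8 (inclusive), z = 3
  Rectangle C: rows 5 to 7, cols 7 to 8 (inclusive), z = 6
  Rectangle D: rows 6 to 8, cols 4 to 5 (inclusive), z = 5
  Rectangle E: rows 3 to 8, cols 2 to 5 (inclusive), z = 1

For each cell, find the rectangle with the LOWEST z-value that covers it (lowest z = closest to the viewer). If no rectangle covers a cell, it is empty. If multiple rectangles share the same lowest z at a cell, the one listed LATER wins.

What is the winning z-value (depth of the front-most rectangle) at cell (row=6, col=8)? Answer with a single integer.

Answer: 3

Derivation:
Check cell (6,8):
  A: rows 5-7 cols 4-6 -> outside (col miss)
  B: rows 4-9 cols 6-8 z=3 -> covers; best now B (z=3)
  C: rows 5-7 cols 7-8 z=6 -> covers; best now B (z=3)
  D: rows 6-8 cols 4-5 -> outside (col miss)
  E: rows 3-8 cols 2-5 -> outside (col miss)
Winner: B at z=3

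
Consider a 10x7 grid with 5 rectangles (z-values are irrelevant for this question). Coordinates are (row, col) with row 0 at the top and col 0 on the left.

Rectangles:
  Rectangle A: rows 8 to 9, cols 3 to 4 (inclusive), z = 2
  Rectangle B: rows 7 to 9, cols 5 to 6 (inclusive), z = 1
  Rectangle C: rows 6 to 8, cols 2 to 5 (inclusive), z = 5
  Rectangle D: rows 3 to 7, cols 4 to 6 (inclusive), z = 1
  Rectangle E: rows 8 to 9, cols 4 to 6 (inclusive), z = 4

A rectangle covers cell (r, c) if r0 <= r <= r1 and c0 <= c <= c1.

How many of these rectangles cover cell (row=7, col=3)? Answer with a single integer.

Check cell (7,3):
  A: rows 8-9 cols 3-4 -> outside (row miss)
  B: rows 7-9 cols 5-6 -> outside (col miss)
  C: rows 6-8 cols 2-5 -> covers
  D: rows 3-7 cols 4-6 -> outside (col miss)
  E: rows 8-9 cols 4-6 -> outside (row miss)
Count covering = 1

Answer: 1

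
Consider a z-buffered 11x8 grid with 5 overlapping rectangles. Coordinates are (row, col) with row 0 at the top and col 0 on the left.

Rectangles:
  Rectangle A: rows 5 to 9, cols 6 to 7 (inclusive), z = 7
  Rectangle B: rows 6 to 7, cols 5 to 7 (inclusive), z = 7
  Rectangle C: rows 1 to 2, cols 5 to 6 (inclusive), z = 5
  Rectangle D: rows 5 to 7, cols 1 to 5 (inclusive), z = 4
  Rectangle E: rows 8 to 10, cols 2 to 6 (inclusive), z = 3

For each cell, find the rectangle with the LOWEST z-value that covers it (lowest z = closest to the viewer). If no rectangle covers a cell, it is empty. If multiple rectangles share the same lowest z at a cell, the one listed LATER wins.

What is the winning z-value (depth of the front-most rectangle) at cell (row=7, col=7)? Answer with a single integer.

Answer: 7

Derivation:
Check cell (7,7):
  A: rows 5-9 cols 6-7 z=7 -> covers; best now A (z=7)
  B: rows 6-7 cols 5-7 z=7 -> covers; best now B (z=7)
  C: rows 1-2 cols 5-6 -> outside (row miss)
  D: rows 5-7 cols 1-5 -> outside (col miss)
  E: rows 8-10 cols 2-6 -> outside (row miss)
Winner: B at z=7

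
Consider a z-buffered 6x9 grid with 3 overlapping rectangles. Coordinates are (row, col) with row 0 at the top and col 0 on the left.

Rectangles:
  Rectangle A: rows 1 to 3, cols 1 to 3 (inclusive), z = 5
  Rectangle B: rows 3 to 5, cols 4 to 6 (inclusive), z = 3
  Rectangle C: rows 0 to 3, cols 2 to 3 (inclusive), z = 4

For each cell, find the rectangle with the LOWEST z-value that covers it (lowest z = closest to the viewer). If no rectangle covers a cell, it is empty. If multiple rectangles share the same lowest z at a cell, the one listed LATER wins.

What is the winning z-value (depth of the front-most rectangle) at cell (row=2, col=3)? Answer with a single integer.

Answer: 4

Derivation:
Check cell (2,3):
  A: rows 1-3 cols 1-3 z=5 -> covers; best now A (z=5)
  B: rows 3-5 cols 4-6 -> outside (row miss)
  C: rows 0-3 cols 2-3 z=4 -> covers; best now C (z=4)
Winner: C at z=4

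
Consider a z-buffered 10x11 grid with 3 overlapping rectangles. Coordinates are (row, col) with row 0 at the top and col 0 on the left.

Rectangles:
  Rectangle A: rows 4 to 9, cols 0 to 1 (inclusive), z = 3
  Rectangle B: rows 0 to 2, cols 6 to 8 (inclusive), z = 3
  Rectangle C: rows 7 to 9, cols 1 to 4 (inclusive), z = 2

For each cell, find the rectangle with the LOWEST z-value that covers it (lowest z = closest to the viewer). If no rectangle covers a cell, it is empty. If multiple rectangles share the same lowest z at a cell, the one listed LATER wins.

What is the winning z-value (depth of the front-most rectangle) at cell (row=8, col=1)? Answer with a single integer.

Answer: 2

Derivation:
Check cell (8,1):
  A: rows 4-9 cols 0-1 z=3 -> covers; best now A (z=3)
  B: rows 0-2 cols 6-8 -> outside (row miss)
  C: rows 7-9 cols 1-4 z=2 -> covers; best now C (z=2)
Winner: C at z=2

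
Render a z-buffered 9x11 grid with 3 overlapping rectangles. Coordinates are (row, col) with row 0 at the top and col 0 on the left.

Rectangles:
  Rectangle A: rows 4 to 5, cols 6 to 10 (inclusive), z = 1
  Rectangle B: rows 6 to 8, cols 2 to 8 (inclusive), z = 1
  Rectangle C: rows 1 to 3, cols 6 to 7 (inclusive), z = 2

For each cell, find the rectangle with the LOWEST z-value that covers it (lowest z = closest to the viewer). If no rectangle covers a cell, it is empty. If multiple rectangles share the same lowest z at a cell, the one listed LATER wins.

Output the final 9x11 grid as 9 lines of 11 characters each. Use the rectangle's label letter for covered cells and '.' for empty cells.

...........
......CC...
......CC...
......CC...
......AAAAA
......AAAAA
..BBBBBBB..
..BBBBBBB..
..BBBBBBB..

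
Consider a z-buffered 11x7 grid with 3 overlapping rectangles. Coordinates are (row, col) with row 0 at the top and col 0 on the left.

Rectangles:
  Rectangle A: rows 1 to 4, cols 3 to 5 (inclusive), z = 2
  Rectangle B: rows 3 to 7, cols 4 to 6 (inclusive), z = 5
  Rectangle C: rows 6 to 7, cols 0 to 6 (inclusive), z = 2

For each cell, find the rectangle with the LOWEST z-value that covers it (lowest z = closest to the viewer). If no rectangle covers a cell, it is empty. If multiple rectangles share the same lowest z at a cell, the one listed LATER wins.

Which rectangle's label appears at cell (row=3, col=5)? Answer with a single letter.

Answer: A

Derivation:
Check cell (3,5):
  A: rows 1-4 cols 3-5 z=2 -> covers; best now A (z=2)
  B: rows 3-7 cols 4-6 z=5 -> covers; best now A (z=2)
  C: rows 6-7 cols 0-6 -> outside (row miss)
Winner: A at z=2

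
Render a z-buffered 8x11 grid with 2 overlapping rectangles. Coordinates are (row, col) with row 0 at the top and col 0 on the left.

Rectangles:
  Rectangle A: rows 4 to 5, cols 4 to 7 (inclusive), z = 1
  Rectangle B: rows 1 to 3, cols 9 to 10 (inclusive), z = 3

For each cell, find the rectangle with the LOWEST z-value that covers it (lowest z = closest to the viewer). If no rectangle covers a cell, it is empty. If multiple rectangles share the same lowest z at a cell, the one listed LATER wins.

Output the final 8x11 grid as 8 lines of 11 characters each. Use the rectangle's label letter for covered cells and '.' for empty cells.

...........
.........BB
.........BB
.........BB
....AAAA...
....AAAA...
...........
...........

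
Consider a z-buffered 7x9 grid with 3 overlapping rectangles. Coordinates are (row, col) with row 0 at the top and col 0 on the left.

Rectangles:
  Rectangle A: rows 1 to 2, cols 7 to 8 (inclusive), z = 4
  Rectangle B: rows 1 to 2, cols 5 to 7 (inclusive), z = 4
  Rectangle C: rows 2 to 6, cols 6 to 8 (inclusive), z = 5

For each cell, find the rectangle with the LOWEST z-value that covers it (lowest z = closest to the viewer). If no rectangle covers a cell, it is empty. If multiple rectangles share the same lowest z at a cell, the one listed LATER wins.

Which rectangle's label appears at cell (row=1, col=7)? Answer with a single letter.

Check cell (1,7):
  A: rows 1-2 cols 7-8 z=4 -> covers; best now A (z=4)
  B: rows 1-2 cols 5-7 z=4 -> covers; best now B (z=4)
  C: rows 2-6 cols 6-8 -> outside (row miss)
Winner: B at z=4

Answer: B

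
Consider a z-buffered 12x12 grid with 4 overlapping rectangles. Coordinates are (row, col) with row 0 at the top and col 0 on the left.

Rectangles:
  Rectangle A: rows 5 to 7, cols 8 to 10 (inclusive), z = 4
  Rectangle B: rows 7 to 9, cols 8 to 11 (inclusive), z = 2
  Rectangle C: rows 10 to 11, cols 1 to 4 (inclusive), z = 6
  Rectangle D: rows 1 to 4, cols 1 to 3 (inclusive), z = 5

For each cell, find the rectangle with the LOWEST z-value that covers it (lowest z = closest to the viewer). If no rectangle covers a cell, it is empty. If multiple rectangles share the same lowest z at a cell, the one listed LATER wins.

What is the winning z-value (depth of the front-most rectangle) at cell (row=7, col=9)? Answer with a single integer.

Check cell (7,9):
  A: rows 5-7 cols 8-10 z=4 -> covers; best now A (z=4)
  B: rows 7-9 cols 8-11 z=2 -> covers; best now B (z=2)
  C: rows 10-11 cols 1-4 -> outside (row miss)
  D: rows 1-4 cols 1-3 -> outside (row miss)
Winner: B at z=2

Answer: 2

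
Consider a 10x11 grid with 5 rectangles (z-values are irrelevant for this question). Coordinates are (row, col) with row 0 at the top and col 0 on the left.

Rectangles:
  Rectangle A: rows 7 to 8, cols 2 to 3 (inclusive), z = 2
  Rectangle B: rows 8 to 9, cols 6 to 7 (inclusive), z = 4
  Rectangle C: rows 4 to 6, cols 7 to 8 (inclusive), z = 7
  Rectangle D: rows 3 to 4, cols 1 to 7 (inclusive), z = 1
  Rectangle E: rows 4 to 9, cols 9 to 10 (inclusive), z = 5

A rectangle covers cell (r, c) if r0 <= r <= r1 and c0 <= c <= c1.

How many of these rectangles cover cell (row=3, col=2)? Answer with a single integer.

Check cell (3,2):
  A: rows 7-8 cols 2-3 -> outside (row miss)
  B: rows 8-9 cols 6-7 -> outside (row miss)
  C: rows 4-6 cols 7-8 -> outside (row miss)
  D: rows 3-4 cols 1-7 -> covers
  E: rows 4-9 cols 9-10 -> outside (row miss)
Count covering = 1

Answer: 1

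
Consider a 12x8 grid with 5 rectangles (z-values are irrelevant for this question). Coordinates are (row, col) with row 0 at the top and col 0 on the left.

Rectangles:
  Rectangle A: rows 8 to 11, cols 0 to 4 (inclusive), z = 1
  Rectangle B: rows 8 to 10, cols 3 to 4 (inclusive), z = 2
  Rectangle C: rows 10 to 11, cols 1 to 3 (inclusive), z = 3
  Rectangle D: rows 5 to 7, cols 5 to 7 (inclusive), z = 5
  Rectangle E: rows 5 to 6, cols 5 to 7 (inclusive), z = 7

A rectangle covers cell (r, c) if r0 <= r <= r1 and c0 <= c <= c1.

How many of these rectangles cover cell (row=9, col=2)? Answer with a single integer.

Answer: 1

Derivation:
Check cell (9,2):
  A: rows 8-11 cols 0-4 -> covers
  B: rows 8-10 cols 3-4 -> outside (col miss)
  C: rows 10-11 cols 1-3 -> outside (row miss)
  D: rows 5-7 cols 5-7 -> outside (row miss)
  E: rows 5-6 cols 5-7 -> outside (row miss)
Count covering = 1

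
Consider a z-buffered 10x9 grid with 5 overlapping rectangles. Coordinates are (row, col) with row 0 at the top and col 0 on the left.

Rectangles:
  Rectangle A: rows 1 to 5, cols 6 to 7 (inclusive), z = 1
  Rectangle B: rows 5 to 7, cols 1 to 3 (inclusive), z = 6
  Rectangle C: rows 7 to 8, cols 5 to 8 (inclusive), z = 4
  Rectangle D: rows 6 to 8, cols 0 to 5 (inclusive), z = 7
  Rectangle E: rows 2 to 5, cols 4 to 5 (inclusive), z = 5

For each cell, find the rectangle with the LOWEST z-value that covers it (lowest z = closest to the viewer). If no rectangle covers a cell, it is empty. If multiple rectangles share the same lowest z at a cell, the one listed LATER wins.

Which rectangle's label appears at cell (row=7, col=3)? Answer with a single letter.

Answer: B

Derivation:
Check cell (7,3):
  A: rows 1-5 cols 6-7 -> outside (row miss)
  B: rows 5-7 cols 1-3 z=6 -> covers; best now B (z=6)
  C: rows 7-8 cols 5-8 -> outside (col miss)
  D: rows 6-8 cols 0-5 z=7 -> covers; best now B (z=6)
  E: rows 2-5 cols 4-5 -> outside (row miss)
Winner: B at z=6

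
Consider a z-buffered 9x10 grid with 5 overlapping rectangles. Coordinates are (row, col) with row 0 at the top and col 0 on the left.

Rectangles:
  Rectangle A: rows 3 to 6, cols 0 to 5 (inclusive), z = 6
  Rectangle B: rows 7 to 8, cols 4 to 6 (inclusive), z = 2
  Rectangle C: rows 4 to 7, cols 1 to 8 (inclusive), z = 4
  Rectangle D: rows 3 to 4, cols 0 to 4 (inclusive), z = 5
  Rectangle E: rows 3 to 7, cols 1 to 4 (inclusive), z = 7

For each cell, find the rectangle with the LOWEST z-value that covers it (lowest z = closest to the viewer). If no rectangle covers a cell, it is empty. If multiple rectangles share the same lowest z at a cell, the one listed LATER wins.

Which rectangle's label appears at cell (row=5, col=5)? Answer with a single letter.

Answer: C

Derivation:
Check cell (5,5):
  A: rows 3-6 cols 0-5 z=6 -> covers; best now A (z=6)
  B: rows 7-8 cols 4-6 -> outside (row miss)
  C: rows 4-7 cols 1-8 z=4 -> covers; best now C (z=4)
  D: rows 3-4 cols 0-4 -> outside (row miss)
  E: rows 3-7 cols 1-4 -> outside (col miss)
Winner: C at z=4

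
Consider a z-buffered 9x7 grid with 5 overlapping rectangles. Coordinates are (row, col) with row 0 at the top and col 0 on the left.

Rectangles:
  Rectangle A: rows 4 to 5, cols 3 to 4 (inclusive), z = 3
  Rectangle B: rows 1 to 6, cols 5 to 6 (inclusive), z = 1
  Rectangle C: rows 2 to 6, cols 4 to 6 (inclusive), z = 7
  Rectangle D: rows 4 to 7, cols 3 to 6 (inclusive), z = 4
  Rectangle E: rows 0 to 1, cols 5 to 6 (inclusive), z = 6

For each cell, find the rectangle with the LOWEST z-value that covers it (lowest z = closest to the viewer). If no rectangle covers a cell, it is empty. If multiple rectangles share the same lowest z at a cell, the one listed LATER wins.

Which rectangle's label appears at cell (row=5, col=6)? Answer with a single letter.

Check cell (5,6):
  A: rows 4-5 cols 3-4 -> outside (col miss)
  B: rows 1-6 cols 5-6 z=1 -> covers; best now B (z=1)
  C: rows 2-6 cols 4-6 z=7 -> covers; best now B (z=1)
  D: rows 4-7 cols 3-6 z=4 -> covers; best now B (z=1)
  E: rows 0-1 cols 5-6 -> outside (row miss)
Winner: B at z=1

Answer: B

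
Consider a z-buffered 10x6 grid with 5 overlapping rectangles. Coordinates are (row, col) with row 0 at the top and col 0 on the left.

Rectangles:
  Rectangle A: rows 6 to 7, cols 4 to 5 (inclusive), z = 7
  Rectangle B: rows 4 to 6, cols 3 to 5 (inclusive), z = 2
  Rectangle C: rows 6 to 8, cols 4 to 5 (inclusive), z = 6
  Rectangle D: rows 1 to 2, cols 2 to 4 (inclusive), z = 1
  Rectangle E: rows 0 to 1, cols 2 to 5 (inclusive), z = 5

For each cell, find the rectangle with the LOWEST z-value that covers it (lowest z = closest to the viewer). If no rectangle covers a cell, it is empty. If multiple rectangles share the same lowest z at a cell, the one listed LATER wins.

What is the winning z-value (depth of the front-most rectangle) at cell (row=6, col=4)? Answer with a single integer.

Answer: 2

Derivation:
Check cell (6,4):
  A: rows 6-7 cols 4-5 z=7 -> covers; best now A (z=7)
  B: rows 4-6 cols 3-5 z=2 -> covers; best now B (z=2)
  C: rows 6-8 cols 4-5 z=6 -> covers; best now B (z=2)
  D: rows 1-2 cols 2-4 -> outside (row miss)
  E: rows 0-1 cols 2-5 -> outside (row miss)
Winner: B at z=2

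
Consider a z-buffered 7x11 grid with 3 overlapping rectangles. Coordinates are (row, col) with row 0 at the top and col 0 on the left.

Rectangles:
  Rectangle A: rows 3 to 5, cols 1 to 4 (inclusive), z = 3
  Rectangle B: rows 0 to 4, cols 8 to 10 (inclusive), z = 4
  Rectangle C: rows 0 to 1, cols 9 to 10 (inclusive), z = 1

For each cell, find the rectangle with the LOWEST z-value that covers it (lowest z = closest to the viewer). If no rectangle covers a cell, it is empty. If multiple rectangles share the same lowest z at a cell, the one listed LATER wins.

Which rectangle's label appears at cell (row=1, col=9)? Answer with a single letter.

Answer: C

Derivation:
Check cell (1,9):
  A: rows 3-5 cols 1-4 -> outside (row miss)
  B: rows 0-4 cols 8-10 z=4 -> covers; best now B (z=4)
  C: rows 0-1 cols 9-10 z=1 -> covers; best now C (z=1)
Winner: C at z=1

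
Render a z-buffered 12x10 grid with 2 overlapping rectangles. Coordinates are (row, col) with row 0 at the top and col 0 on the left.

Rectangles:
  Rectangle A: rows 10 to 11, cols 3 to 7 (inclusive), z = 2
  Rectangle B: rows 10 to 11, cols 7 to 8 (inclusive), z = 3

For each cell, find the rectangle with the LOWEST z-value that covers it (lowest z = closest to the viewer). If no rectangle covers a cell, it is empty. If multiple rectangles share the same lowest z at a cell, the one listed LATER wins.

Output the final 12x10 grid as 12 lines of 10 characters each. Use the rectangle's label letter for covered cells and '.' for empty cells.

..........
..........
..........
..........
..........
..........
..........
..........
..........
..........
...AAAAAB.
...AAAAAB.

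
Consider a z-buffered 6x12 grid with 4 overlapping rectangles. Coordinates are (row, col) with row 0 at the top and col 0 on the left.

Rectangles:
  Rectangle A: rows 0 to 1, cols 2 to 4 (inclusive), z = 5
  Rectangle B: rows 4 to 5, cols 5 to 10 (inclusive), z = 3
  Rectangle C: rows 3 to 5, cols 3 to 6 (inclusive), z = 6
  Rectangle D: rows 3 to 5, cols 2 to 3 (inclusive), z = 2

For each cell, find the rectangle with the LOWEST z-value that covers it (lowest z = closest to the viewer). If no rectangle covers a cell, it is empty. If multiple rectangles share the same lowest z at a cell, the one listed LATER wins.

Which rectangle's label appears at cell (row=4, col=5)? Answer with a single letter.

Answer: B

Derivation:
Check cell (4,5):
  A: rows 0-1 cols 2-4 -> outside (row miss)
  B: rows 4-5 cols 5-10 z=3 -> covers; best now B (z=3)
  C: rows 3-5 cols 3-6 z=6 -> covers; best now B (z=3)
  D: rows 3-5 cols 2-3 -> outside (col miss)
Winner: B at z=3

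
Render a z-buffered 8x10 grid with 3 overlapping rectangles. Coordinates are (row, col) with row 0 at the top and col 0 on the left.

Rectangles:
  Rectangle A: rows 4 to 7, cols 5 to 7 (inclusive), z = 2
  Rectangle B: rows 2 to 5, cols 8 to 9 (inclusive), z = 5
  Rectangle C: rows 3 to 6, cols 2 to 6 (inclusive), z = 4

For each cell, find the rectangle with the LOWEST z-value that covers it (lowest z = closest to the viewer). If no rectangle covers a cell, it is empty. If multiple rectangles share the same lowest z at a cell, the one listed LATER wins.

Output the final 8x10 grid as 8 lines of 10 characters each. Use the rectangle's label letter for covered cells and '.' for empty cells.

..........
..........
........BB
..CCCCC.BB
..CCCAAABB
..CCCAAABB
..CCCAAA..
.....AAA..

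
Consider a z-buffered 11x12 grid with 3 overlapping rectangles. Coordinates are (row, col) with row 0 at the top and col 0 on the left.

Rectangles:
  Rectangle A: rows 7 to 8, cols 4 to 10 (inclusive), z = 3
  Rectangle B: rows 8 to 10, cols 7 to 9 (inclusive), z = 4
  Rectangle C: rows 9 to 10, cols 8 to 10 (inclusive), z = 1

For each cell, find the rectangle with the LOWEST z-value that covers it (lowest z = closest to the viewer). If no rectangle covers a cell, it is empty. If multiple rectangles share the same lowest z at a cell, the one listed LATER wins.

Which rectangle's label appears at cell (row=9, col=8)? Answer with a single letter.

Answer: C

Derivation:
Check cell (9,8):
  A: rows 7-8 cols 4-10 -> outside (row miss)
  B: rows 8-10 cols 7-9 z=4 -> covers; best now B (z=4)
  C: rows 9-10 cols 8-10 z=1 -> covers; best now C (z=1)
Winner: C at z=1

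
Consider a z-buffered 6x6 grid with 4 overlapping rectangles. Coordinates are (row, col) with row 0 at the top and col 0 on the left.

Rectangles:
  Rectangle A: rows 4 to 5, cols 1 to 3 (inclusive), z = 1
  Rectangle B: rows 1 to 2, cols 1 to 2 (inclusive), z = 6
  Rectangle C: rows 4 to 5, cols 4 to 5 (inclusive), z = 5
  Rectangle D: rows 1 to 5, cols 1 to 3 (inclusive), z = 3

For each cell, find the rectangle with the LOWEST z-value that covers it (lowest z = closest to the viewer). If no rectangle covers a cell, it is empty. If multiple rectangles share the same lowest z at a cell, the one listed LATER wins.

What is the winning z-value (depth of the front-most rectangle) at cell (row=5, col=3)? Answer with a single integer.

Answer: 1

Derivation:
Check cell (5,3):
  A: rows 4-5 cols 1-3 z=1 -> covers; best now A (z=1)
  B: rows 1-2 cols 1-2 -> outside (row miss)
  C: rows 4-5 cols 4-5 -> outside (col miss)
  D: rows 1-5 cols 1-3 z=3 -> covers; best now A (z=1)
Winner: A at z=1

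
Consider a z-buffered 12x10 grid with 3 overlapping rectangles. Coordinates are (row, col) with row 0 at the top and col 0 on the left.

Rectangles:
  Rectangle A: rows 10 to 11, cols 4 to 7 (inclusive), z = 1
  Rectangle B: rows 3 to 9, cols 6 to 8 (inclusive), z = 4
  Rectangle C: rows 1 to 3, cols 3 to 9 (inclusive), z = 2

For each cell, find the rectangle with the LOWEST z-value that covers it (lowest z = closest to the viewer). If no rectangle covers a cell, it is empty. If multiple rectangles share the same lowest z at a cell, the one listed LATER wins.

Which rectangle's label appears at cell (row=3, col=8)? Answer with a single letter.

Answer: C

Derivation:
Check cell (3,8):
  A: rows 10-11 cols 4-7 -> outside (row miss)
  B: rows 3-9 cols 6-8 z=4 -> covers; best now B (z=4)
  C: rows 1-3 cols 3-9 z=2 -> covers; best now C (z=2)
Winner: C at z=2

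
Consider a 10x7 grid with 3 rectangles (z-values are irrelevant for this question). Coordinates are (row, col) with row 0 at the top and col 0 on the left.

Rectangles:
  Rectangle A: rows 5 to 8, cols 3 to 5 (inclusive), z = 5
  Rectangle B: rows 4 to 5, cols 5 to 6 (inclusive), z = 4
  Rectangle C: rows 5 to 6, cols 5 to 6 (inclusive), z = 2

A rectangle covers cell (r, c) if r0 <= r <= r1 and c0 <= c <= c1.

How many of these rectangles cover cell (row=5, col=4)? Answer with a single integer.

Answer: 1

Derivation:
Check cell (5,4):
  A: rows 5-8 cols 3-5 -> covers
  B: rows 4-5 cols 5-6 -> outside (col miss)
  C: rows 5-6 cols 5-6 -> outside (col miss)
Count covering = 1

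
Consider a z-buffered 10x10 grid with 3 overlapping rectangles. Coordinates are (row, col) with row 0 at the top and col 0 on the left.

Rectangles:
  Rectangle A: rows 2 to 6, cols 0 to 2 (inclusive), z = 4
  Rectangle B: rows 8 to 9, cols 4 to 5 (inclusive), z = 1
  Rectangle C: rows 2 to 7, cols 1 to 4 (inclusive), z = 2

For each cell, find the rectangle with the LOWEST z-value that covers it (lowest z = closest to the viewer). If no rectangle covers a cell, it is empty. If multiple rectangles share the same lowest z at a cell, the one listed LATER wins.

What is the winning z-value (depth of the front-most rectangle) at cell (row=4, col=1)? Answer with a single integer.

Answer: 2

Derivation:
Check cell (4,1):
  A: rows 2-6 cols 0-2 z=4 -> covers; best now A (z=4)
  B: rows 8-9 cols 4-5 -> outside (row miss)
  C: rows 2-7 cols 1-4 z=2 -> covers; best now C (z=2)
Winner: C at z=2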